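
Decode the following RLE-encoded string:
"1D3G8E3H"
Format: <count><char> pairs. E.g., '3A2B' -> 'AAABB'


Expanding each <count><char> pair:
  1D -> 'D'
  3G -> 'GGG'
  8E -> 'EEEEEEEE'
  3H -> 'HHH'

Decoded = DGGGEEEEEEEEHHH


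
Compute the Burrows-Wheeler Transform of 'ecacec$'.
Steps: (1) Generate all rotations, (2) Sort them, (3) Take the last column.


Rotations (sorted):
  0: $ecacec -> last char: c
  1: acec$ec -> last char: c
  2: c$ecace -> last char: e
  3: cacec$e -> last char: e
  4: cec$eca -> last char: a
  5: ec$ecac -> last char: c
  6: ecacec$ -> last char: $


BWT = cceeac$


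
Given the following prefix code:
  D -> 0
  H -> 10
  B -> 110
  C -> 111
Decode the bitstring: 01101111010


Decoding step by step:
Bits 0 -> D
Bits 110 -> B
Bits 111 -> C
Bits 10 -> H
Bits 10 -> H


Decoded message: DBCHH


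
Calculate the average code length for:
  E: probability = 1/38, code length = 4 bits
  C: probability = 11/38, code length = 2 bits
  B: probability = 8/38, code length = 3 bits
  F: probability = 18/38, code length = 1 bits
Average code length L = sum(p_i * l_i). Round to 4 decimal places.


Weighted contributions p_i * l_i:
  E: (1/38) * 4 = 4/38
  C: (11/38) * 2 = 22/38
  B: (8/38) * 3 = 24/38
  F: (18/38) * 1 = 18/38
Sum = (4 + 22 + 24 + 18)/38 = 68/38

L = 68/38 = 1.7895 bits/symbol


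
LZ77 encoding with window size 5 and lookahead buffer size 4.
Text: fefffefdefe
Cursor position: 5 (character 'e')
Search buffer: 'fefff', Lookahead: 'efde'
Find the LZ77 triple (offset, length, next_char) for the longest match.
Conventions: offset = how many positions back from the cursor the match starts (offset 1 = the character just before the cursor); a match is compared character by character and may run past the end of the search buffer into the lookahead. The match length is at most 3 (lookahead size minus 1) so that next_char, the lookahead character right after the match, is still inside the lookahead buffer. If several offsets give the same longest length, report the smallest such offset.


Try each offset into the search buffer:
  offset=1 (pos 4, char 'f'): match length 0
  offset=2 (pos 3, char 'f'): match length 0
  offset=3 (pos 2, char 'f'): match length 0
  offset=4 (pos 1, char 'e'): match length 2
  offset=5 (pos 0, char 'f'): match length 0
Longest match has length 2 at offset 4.
next_char = character at position 5 + 2 = 7 -> 'd'

Best match: offset=4, length=2 (matching 'ef' starting at position 1)
LZ77 triple: (4, 2, 'd')


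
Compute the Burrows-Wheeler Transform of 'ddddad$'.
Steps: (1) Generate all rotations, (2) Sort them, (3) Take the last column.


Rotations (sorted):
  0: $ddddad -> last char: d
  1: ad$dddd -> last char: d
  2: d$dddda -> last char: a
  3: dad$ddd -> last char: d
  4: ddad$dd -> last char: d
  5: dddad$d -> last char: d
  6: ddddad$ -> last char: $


BWT = ddaddd$


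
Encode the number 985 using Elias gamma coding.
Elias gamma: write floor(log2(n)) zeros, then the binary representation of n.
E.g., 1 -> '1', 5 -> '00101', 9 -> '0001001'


num_bits = floor(log2(985)) + 1 = 10
leading_zeros = num_bits - 1 = 9
binary(985) = 1111011001

Elias gamma(985) = '000000000' + '1111011001' = 0000000001111011001 (19 bits)


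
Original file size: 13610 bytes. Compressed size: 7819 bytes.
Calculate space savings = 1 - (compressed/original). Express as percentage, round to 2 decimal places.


ratio = compressed/original = 7819/13610 = 0.574504
savings = 1 - ratio = 1 - 0.574504 = 0.425496
as a percentage: 0.425496 * 100 = 42.55%

Space savings = 1 - 7819/13610 = 42.55%


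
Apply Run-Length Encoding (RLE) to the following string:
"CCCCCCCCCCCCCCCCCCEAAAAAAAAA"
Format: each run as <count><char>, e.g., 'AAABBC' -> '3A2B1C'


Scanning runs left to right:
  i=0: run of 'C' x 18 -> '18C'
  i=18: run of 'E' x 1 -> '1E'
  i=19: run of 'A' x 9 -> '9A'

RLE = 18C1E9A


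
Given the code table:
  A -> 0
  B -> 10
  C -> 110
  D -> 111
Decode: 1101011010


Decoding:
110 -> C
10 -> B
110 -> C
10 -> B


Result: CBCB


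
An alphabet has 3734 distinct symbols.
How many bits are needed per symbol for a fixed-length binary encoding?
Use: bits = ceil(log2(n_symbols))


log2(3734) = 11.8665
Bracket: 2^11 = 2048 < 3734 <= 2^12 = 4096
So ceil(log2(3734)) = 12

bits = ceil(log2(3734)) = ceil(11.8665) = 12 bits


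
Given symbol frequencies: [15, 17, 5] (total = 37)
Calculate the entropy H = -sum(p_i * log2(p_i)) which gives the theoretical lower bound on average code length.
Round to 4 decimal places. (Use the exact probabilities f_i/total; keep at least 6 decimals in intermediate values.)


Per-symbol terms -p_i * log2(p_i) with p_i = f_i/37:
  p = 15/37 = 0.405405: log2(p) = -1.302563, -p*log2(p) = 0.528066
  p = 17/37 = 0.459459: log2(p) = -1.121991, -p*log2(p) = 0.515509
  p = 5/37 = 0.135135: log2(p) = -2.887525, -p*log2(p) = 0.390206
H = 0.528066 + 0.515509 + 0.390206 = 1.433781

H = 1.4338 bits/symbol


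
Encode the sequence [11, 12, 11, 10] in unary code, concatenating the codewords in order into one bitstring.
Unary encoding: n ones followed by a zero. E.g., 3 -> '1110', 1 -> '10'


Encode each number as n ones followed by a terminating 0:
  11 -> 111111111110 (12 bits)
  12 -> 1111111111110 (13 bits)
  11 -> 111111111110 (12 bits)
  10 -> 11111111110 (11 bits)
Total length = 12 + 13 + 12 + 11 = 48 bits.

Unary([11, 12, 11, 10]) = 111111111110111111111111011111111111011111111110 (48 bits)


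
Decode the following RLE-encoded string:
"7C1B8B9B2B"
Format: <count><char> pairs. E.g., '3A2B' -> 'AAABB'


Expanding each <count><char> pair:
  7C -> 'CCCCCCC'
  1B -> 'B'
  8B -> 'BBBBBBBB'
  9B -> 'BBBBBBBBB'
  2B -> 'BB'

Decoded = CCCCCCCBBBBBBBBBBBBBBBBBBBB


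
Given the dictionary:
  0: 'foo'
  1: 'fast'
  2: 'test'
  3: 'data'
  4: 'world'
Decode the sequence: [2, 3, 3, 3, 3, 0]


Look up each index in the dictionary:
  2 -> 'test'
  3 -> 'data'
  3 -> 'data'
  3 -> 'data'
  3 -> 'data'
  0 -> 'foo'

Decoded: "test data data data data foo"


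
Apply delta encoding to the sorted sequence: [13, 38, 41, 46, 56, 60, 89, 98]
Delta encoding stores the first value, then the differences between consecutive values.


First value: 13
Deltas:
  38 - 13 = 25
  41 - 38 = 3
  46 - 41 = 5
  56 - 46 = 10
  60 - 56 = 4
  89 - 60 = 29
  98 - 89 = 9


Delta encoded: [13, 25, 3, 5, 10, 4, 29, 9]


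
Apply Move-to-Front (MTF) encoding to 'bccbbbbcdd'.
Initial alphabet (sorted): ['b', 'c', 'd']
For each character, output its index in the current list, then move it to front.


MTF encoding:
'b': index 0 in ['b', 'c', 'd'] -> ['b', 'c', 'd']
'c': index 1 in ['b', 'c', 'd'] -> ['c', 'b', 'd']
'c': index 0 in ['c', 'b', 'd'] -> ['c', 'b', 'd']
'b': index 1 in ['c', 'b', 'd'] -> ['b', 'c', 'd']
'b': index 0 in ['b', 'c', 'd'] -> ['b', 'c', 'd']
'b': index 0 in ['b', 'c', 'd'] -> ['b', 'c', 'd']
'b': index 0 in ['b', 'c', 'd'] -> ['b', 'c', 'd']
'c': index 1 in ['b', 'c', 'd'] -> ['c', 'b', 'd']
'd': index 2 in ['c', 'b', 'd'] -> ['d', 'c', 'b']
'd': index 0 in ['d', 'c', 'b'] -> ['d', 'c', 'b']


Output: [0, 1, 0, 1, 0, 0, 0, 1, 2, 0]


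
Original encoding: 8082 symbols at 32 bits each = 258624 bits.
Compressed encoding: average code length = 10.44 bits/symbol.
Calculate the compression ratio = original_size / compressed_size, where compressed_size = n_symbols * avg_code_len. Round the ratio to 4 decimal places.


original_size = n_symbols * orig_bits = 8082 * 32 = 258624 bits
compressed_size = n_symbols * avg_code_len = 8082 * 10.44 = 84376.08 bits
ratio = original_size / compressed_size = 258624 / 84376.08 = 3.0651

Compression ratio = 3.0651


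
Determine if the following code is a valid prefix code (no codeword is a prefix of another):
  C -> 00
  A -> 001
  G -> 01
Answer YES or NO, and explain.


Checking each pair (does one codeword prefix another?):
  C='00' vs A='001': prefix -- VIOLATION

NO -- this is NOT a valid prefix code. C (00) is a prefix of A (001).


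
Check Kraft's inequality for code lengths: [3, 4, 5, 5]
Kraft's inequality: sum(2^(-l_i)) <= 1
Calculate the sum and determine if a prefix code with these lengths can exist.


Sum = 2^(-3) + 2^(-4) + 2^(-5) + 2^(-5)
    = 0.125 + 0.0625 + 0.03125 + 0.03125
    = 8/32 = 0.25
Since 0.25 <= 1, Kraft's inequality IS satisfied.
A prefix code with these lengths CAN exist.

Kraft sum = 0.25. Satisfied.


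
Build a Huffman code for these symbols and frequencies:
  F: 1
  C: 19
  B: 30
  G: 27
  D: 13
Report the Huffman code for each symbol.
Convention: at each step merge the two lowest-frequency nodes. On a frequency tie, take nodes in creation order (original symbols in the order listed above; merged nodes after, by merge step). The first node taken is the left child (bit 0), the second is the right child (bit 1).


Huffman tree construction:
Step 1: Merge F(1) + D(13) = 14
Step 2: Merge (F+D)(14) + C(19) = 33
Step 3: Merge G(27) + B(30) = 57
Step 4: Merge ((F+D)+C)(33) + (G+B)(57) = 90
Read each symbol's code off the tree from the root (left child = 0, right child = 1).

Codes:
  F: 000 (length 3)
  C: 01 (length 2)
  B: 11 (length 2)
  G: 10 (length 2)
  D: 001 (length 3)
Average code length: 194/90 = 2.1556 bits/symbol


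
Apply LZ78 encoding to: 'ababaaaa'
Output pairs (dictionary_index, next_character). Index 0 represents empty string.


LZ78 encoding steps:
Dictionary: {0: ''}
Step 1: w='' (idx 0), next='a' -> output (0, 'a'), add 'a' as idx 1
Step 2: w='' (idx 0), next='b' -> output (0, 'b'), add 'b' as idx 2
Step 3: w='a' (idx 1), next='b' -> output (1, 'b'), add 'ab' as idx 3
Step 4: w='a' (idx 1), next='a' -> output (1, 'a'), add 'aa' as idx 4
Step 5: w='aa' (idx 4), end of input -> output (4, '')


Encoded: [(0, 'a'), (0, 'b'), (1, 'b'), (1, 'a'), (4, '')]


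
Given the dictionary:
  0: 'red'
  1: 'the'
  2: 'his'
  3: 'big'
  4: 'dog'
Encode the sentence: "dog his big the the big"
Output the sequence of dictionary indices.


Look up each word in the dictionary:
  'dog' -> 4
  'his' -> 2
  'big' -> 3
  'the' -> 1
  'the' -> 1
  'big' -> 3

Encoded: [4, 2, 3, 1, 1, 3]


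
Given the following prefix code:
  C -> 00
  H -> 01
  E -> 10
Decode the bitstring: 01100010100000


Decoding step by step:
Bits 01 -> H
Bits 10 -> E
Bits 00 -> C
Bits 10 -> E
Bits 10 -> E
Bits 00 -> C
Bits 00 -> C


Decoded message: HECEECC


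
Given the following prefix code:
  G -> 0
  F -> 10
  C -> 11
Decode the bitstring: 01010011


Decoding step by step:
Bits 0 -> G
Bits 10 -> F
Bits 10 -> F
Bits 0 -> G
Bits 11 -> C


Decoded message: GFFGC


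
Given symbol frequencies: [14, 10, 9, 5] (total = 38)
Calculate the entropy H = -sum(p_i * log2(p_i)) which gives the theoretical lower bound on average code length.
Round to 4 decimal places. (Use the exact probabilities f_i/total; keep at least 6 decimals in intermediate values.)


Per-symbol terms -p_i * log2(p_i) with p_i = f_i/38:
  p = 14/38 = 0.368421: log2(p) = -1.440573, -p*log2(p) = 0.530737
  p = 10/38 = 0.263158: log2(p) = -1.925999, -p*log2(p) = 0.506842
  p = 9/38 = 0.236842: log2(p) = -2.078003, -p*log2(p) = 0.492158
  p = 5/38 = 0.131579: log2(p) = -2.925999, -p*log2(p) = 0.385000
H = 0.530737 + 0.506842 + 0.492158 + 0.385000 = 1.914737

H = 1.9147 bits/symbol


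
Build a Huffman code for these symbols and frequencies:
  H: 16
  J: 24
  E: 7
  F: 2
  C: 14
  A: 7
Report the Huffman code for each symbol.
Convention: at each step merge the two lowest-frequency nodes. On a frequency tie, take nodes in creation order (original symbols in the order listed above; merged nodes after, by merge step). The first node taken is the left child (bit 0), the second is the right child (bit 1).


Huffman tree construction:
Step 1: Merge F(2) + E(7) = 9
Step 2: Merge A(7) + (F+E)(9) = 16
Step 3: Merge C(14) + H(16) = 30
Step 4: Merge (A+(F+E))(16) + J(24) = 40
Step 5: Merge (C+H)(30) + ((A+(F+E))+J)(40) = 70
Read each symbol's code off the tree from the root (left child = 0, right child = 1).

Codes:
  H: 01 (length 2)
  J: 11 (length 2)
  E: 1011 (length 4)
  F: 1010 (length 4)
  C: 00 (length 2)
  A: 100 (length 3)
Average code length: 165/70 = 2.3571 bits/symbol


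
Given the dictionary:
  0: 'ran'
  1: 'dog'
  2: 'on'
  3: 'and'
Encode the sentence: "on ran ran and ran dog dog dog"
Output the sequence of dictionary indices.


Look up each word in the dictionary:
  'on' -> 2
  'ran' -> 0
  'ran' -> 0
  'and' -> 3
  'ran' -> 0
  'dog' -> 1
  'dog' -> 1
  'dog' -> 1

Encoded: [2, 0, 0, 3, 0, 1, 1, 1]


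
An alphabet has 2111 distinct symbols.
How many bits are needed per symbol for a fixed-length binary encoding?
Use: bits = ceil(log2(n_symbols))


log2(2111) = 11.0437
Bracket: 2^11 = 2048 < 2111 <= 2^12 = 4096
So ceil(log2(2111)) = 12

bits = ceil(log2(2111)) = ceil(11.0437) = 12 bits


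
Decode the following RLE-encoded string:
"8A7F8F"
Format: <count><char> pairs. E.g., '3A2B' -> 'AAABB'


Expanding each <count><char> pair:
  8A -> 'AAAAAAAA'
  7F -> 'FFFFFFF'
  8F -> 'FFFFFFFF'

Decoded = AAAAAAAAFFFFFFFFFFFFFFF


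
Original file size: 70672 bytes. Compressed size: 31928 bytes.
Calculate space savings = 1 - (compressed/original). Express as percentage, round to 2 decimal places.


ratio = compressed/original = 31928/70672 = 0.451777
savings = 1 - ratio = 1 - 0.451777 = 0.548223
as a percentage: 0.548223 * 100 = 54.82%

Space savings = 1 - 31928/70672 = 54.82%


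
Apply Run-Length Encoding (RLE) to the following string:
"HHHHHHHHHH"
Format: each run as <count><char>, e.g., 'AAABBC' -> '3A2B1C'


Scanning runs left to right:
  i=0: run of 'H' x 10 -> '10H'

RLE = 10H


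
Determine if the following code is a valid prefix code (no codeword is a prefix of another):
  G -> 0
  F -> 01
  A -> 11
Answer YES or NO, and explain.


Checking each pair (does one codeword prefix another?):
  G='0' vs F='01': prefix -- VIOLATION

NO -- this is NOT a valid prefix code. G (0) is a prefix of F (01).


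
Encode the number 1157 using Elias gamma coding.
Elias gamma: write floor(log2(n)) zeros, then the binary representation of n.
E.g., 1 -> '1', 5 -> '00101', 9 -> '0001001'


num_bits = floor(log2(1157)) + 1 = 11
leading_zeros = num_bits - 1 = 10
binary(1157) = 10010000101

Elias gamma(1157) = '0000000000' + '10010000101' = 000000000010010000101 (21 bits)


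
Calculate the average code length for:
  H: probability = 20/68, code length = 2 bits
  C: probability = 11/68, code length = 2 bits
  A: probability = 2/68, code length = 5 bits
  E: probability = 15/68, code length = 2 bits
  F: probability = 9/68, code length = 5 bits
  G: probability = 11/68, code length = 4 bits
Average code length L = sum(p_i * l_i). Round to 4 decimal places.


Weighted contributions p_i * l_i:
  H: (20/68) * 2 = 40/68
  C: (11/68) * 2 = 22/68
  A: (2/68) * 5 = 10/68
  E: (15/68) * 2 = 30/68
  F: (9/68) * 5 = 45/68
  G: (11/68) * 4 = 44/68
Sum = (40 + 22 + 10 + 30 + 45 + 44)/68 = 191/68

L = 191/68 = 2.8088 bits/symbol


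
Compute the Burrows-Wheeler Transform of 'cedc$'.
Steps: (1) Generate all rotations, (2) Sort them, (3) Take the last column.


Rotations (sorted):
  0: $cedc -> last char: c
  1: c$ced -> last char: d
  2: cedc$ -> last char: $
  3: dc$ce -> last char: e
  4: edc$c -> last char: c


BWT = cd$ec


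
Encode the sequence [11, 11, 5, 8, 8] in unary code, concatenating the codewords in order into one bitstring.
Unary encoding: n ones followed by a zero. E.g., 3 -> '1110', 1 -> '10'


Encode each number as n ones followed by a terminating 0:
  11 -> 111111111110 (12 bits)
  11 -> 111111111110 (12 bits)
  5 -> 111110 (6 bits)
  8 -> 111111110 (9 bits)
  8 -> 111111110 (9 bits)
Total length = 12 + 12 + 6 + 9 + 9 = 48 bits.

Unary([11, 11, 5, 8, 8]) = 111111111110111111111110111110111111110111111110 (48 bits)


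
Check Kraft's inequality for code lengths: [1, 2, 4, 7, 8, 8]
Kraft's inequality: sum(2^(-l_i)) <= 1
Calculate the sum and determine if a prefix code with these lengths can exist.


Sum = 2^(-1) + 2^(-2) + 2^(-4) + 2^(-7) + 2^(-8) + 2^(-8)
    = 0.5 + 0.25 + 0.0625 + 0.0078125 + 0.00390625 + 0.00390625
    = 212/256 = 0.828125
Since 0.828125 <= 1, Kraft's inequality IS satisfied.
A prefix code with these lengths CAN exist.

Kraft sum = 0.828125. Satisfied.


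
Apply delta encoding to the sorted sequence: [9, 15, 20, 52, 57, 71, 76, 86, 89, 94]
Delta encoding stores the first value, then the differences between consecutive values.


First value: 9
Deltas:
  15 - 9 = 6
  20 - 15 = 5
  52 - 20 = 32
  57 - 52 = 5
  71 - 57 = 14
  76 - 71 = 5
  86 - 76 = 10
  89 - 86 = 3
  94 - 89 = 5


Delta encoded: [9, 6, 5, 32, 5, 14, 5, 10, 3, 5]


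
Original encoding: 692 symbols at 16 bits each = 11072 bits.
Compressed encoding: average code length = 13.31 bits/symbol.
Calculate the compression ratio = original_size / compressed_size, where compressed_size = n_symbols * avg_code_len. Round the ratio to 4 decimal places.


original_size = n_symbols * orig_bits = 692 * 16 = 11072 bits
compressed_size = n_symbols * avg_code_len = 692 * 13.31 = 9210.52 bits
ratio = original_size / compressed_size = 11072 / 9210.52 = 1.2021

Compression ratio = 1.2021


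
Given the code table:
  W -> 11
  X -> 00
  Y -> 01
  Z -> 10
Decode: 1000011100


Decoding:
10 -> Z
00 -> X
01 -> Y
11 -> W
00 -> X


Result: ZXYWX


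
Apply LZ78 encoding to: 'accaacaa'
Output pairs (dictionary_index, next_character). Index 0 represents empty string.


LZ78 encoding steps:
Dictionary: {0: ''}
Step 1: w='' (idx 0), next='a' -> output (0, 'a'), add 'a' as idx 1
Step 2: w='' (idx 0), next='c' -> output (0, 'c'), add 'c' as idx 2
Step 3: w='c' (idx 2), next='a' -> output (2, 'a'), add 'ca' as idx 3
Step 4: w='a' (idx 1), next='c' -> output (1, 'c'), add 'ac' as idx 4
Step 5: w='a' (idx 1), next='a' -> output (1, 'a'), add 'aa' as idx 5


Encoded: [(0, 'a'), (0, 'c'), (2, 'a'), (1, 'c'), (1, 'a')]


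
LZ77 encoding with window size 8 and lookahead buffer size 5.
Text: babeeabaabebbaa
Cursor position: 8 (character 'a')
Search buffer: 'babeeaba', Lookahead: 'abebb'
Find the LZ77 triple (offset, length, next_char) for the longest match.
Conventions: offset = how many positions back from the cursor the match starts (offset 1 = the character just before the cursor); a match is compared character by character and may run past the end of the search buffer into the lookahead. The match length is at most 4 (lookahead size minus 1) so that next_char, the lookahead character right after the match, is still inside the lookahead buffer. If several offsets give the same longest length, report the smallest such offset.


Try each offset into the search buffer:
  offset=1 (pos 7, char 'a'): match length 1
  offset=2 (pos 6, char 'b'): match length 0
  offset=3 (pos 5, char 'a'): match length 2
  offset=4 (pos 4, char 'e'): match length 0
  offset=5 (pos 3, char 'e'): match length 0
  offset=6 (pos 2, char 'b'): match length 0
  offset=7 (pos 1, char 'a'): match length 3
  offset=8 (pos 0, char 'b'): match length 0
Longest match has length 3 at offset 7.
next_char = character at position 8 + 3 = 11 -> 'b'

Best match: offset=7, length=3 (matching 'abe' starting at position 1)
LZ77 triple: (7, 3, 'b')


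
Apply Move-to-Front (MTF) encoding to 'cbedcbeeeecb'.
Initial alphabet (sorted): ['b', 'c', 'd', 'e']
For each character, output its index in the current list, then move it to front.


MTF encoding:
'c': index 1 in ['b', 'c', 'd', 'e'] -> ['c', 'b', 'd', 'e']
'b': index 1 in ['c', 'b', 'd', 'e'] -> ['b', 'c', 'd', 'e']
'e': index 3 in ['b', 'c', 'd', 'e'] -> ['e', 'b', 'c', 'd']
'd': index 3 in ['e', 'b', 'c', 'd'] -> ['d', 'e', 'b', 'c']
'c': index 3 in ['d', 'e', 'b', 'c'] -> ['c', 'd', 'e', 'b']
'b': index 3 in ['c', 'd', 'e', 'b'] -> ['b', 'c', 'd', 'e']
'e': index 3 in ['b', 'c', 'd', 'e'] -> ['e', 'b', 'c', 'd']
'e': index 0 in ['e', 'b', 'c', 'd'] -> ['e', 'b', 'c', 'd']
'e': index 0 in ['e', 'b', 'c', 'd'] -> ['e', 'b', 'c', 'd']
'e': index 0 in ['e', 'b', 'c', 'd'] -> ['e', 'b', 'c', 'd']
'c': index 2 in ['e', 'b', 'c', 'd'] -> ['c', 'e', 'b', 'd']
'b': index 2 in ['c', 'e', 'b', 'd'] -> ['b', 'c', 'e', 'd']


Output: [1, 1, 3, 3, 3, 3, 3, 0, 0, 0, 2, 2]


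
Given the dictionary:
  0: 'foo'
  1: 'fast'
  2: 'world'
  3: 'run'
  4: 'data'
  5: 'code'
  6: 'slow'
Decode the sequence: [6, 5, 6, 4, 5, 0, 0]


Look up each index in the dictionary:
  6 -> 'slow'
  5 -> 'code'
  6 -> 'slow'
  4 -> 'data'
  5 -> 'code'
  0 -> 'foo'
  0 -> 'foo'

Decoded: "slow code slow data code foo foo"


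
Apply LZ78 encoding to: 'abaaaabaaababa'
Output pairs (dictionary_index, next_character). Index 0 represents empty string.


LZ78 encoding steps:
Dictionary: {0: ''}
Step 1: w='' (idx 0), next='a' -> output (0, 'a'), add 'a' as idx 1
Step 2: w='' (idx 0), next='b' -> output (0, 'b'), add 'b' as idx 2
Step 3: w='a' (idx 1), next='a' -> output (1, 'a'), add 'aa' as idx 3
Step 4: w='aa' (idx 3), next='b' -> output (3, 'b'), add 'aab' as idx 4
Step 5: w='aa' (idx 3), next='a' -> output (3, 'a'), add 'aaa' as idx 5
Step 6: w='b' (idx 2), next='a' -> output (2, 'a'), add 'ba' as idx 6
Step 7: w='ba' (idx 6), end of input -> output (6, '')


Encoded: [(0, 'a'), (0, 'b'), (1, 'a'), (3, 'b'), (3, 'a'), (2, 'a'), (6, '')]


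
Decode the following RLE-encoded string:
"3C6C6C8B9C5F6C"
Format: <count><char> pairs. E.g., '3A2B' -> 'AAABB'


Expanding each <count><char> pair:
  3C -> 'CCC'
  6C -> 'CCCCCC'
  6C -> 'CCCCCC'
  8B -> 'BBBBBBBB'
  9C -> 'CCCCCCCCC'
  5F -> 'FFFFF'
  6C -> 'CCCCCC'

Decoded = CCCCCCCCCCCCCCCBBBBBBBBCCCCCCCCCFFFFFCCCCCC


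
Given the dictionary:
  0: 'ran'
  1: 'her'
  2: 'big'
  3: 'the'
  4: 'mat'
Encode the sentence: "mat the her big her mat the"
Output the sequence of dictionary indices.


Look up each word in the dictionary:
  'mat' -> 4
  'the' -> 3
  'her' -> 1
  'big' -> 2
  'her' -> 1
  'mat' -> 4
  'the' -> 3

Encoded: [4, 3, 1, 2, 1, 4, 3]


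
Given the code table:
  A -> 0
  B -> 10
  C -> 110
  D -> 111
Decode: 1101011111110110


Decoding:
110 -> C
10 -> B
111 -> D
111 -> D
10 -> B
110 -> C


Result: CBDDBC


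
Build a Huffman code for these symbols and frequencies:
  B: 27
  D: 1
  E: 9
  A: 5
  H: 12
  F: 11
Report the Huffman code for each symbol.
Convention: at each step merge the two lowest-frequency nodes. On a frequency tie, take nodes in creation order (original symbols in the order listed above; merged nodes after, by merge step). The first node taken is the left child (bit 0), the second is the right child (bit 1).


Huffman tree construction:
Step 1: Merge D(1) + A(5) = 6
Step 2: Merge (D+A)(6) + E(9) = 15
Step 3: Merge F(11) + H(12) = 23
Step 4: Merge ((D+A)+E)(15) + (F+H)(23) = 38
Step 5: Merge B(27) + (((D+A)+E)+(F+H))(38) = 65
Read each symbol's code off the tree from the root (left child = 0, right child = 1).

Codes:
  B: 0 (length 1)
  D: 1000 (length 4)
  E: 101 (length 3)
  A: 1001 (length 4)
  H: 111 (length 3)
  F: 110 (length 3)
Average code length: 147/65 = 2.2615 bits/symbol


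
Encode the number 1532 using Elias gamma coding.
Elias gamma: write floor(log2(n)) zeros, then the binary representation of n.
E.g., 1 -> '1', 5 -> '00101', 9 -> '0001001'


num_bits = floor(log2(1532)) + 1 = 11
leading_zeros = num_bits - 1 = 10
binary(1532) = 10111111100

Elias gamma(1532) = '0000000000' + '10111111100' = 000000000010111111100 (21 bits)


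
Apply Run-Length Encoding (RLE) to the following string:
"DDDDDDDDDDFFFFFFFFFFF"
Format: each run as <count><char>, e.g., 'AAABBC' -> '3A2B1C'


Scanning runs left to right:
  i=0: run of 'D' x 10 -> '10D'
  i=10: run of 'F' x 11 -> '11F'

RLE = 10D11F


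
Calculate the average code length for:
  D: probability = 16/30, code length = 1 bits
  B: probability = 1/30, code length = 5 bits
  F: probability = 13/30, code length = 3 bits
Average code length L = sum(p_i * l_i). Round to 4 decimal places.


Weighted contributions p_i * l_i:
  D: (16/30) * 1 = 16/30
  B: (1/30) * 5 = 5/30
  F: (13/30) * 3 = 39/30
Sum = (16 + 5 + 39)/30 = 60/30

L = 60/30 = 2.0000 bits/symbol


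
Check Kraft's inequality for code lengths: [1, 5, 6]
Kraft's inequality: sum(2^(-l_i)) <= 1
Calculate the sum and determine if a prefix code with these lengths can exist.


Sum = 2^(-1) + 2^(-5) + 2^(-6)
    = 0.5 + 0.03125 + 0.015625
    = 35/64 = 0.546875
Since 0.546875 <= 1, Kraft's inequality IS satisfied.
A prefix code with these lengths CAN exist.

Kraft sum = 0.546875. Satisfied.


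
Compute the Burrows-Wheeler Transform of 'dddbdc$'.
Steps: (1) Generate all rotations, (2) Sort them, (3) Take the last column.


Rotations (sorted):
  0: $dddbdc -> last char: c
  1: bdc$ddd -> last char: d
  2: c$dddbd -> last char: d
  3: dbdc$dd -> last char: d
  4: dc$dddb -> last char: b
  5: ddbdc$d -> last char: d
  6: dddbdc$ -> last char: $


BWT = cdddbd$


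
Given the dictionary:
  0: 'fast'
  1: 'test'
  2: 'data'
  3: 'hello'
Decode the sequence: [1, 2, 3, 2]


Look up each index in the dictionary:
  1 -> 'test'
  2 -> 'data'
  3 -> 'hello'
  2 -> 'data'

Decoded: "test data hello data"


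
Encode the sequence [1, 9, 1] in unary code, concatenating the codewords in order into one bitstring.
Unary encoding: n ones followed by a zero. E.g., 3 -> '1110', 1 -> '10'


Encode each number as n ones followed by a terminating 0:
  1 -> 10 (2 bits)
  9 -> 1111111110 (10 bits)
  1 -> 10 (2 bits)
Total length = 2 + 10 + 2 = 14 bits.

Unary([1, 9, 1]) = 10111111111010 (14 bits)


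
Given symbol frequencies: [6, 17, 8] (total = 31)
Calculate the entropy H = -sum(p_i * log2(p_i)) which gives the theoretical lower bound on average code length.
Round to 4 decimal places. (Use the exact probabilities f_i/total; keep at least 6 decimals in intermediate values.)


Per-symbol terms -p_i * log2(p_i) with p_i = f_i/31:
  p = 6/31 = 0.193548: log2(p) = -2.369234, -p*log2(p) = 0.458561
  p = 17/31 = 0.548387: log2(p) = -0.866733, -p*log2(p) = 0.475305
  p = 8/31 = 0.258065: log2(p) = -1.954196, -p*log2(p) = 0.504309
H = 0.458561 + 0.475305 + 0.504309 = 1.438175

H = 1.4382 bits/symbol


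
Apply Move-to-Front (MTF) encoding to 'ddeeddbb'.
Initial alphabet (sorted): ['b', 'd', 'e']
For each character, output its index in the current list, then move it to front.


MTF encoding:
'd': index 1 in ['b', 'd', 'e'] -> ['d', 'b', 'e']
'd': index 0 in ['d', 'b', 'e'] -> ['d', 'b', 'e']
'e': index 2 in ['d', 'b', 'e'] -> ['e', 'd', 'b']
'e': index 0 in ['e', 'd', 'b'] -> ['e', 'd', 'b']
'd': index 1 in ['e', 'd', 'b'] -> ['d', 'e', 'b']
'd': index 0 in ['d', 'e', 'b'] -> ['d', 'e', 'b']
'b': index 2 in ['d', 'e', 'b'] -> ['b', 'd', 'e']
'b': index 0 in ['b', 'd', 'e'] -> ['b', 'd', 'e']


Output: [1, 0, 2, 0, 1, 0, 2, 0]


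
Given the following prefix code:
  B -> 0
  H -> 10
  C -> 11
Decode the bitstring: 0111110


Decoding step by step:
Bits 0 -> B
Bits 11 -> C
Bits 11 -> C
Bits 10 -> H


Decoded message: BCCH


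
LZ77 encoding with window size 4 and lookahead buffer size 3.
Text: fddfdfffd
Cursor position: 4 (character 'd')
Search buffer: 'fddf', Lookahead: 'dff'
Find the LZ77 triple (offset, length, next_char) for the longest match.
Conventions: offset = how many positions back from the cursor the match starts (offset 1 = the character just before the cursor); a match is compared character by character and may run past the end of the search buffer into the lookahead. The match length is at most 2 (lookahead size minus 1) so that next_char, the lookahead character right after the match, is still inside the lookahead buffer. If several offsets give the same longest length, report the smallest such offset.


Try each offset into the search buffer:
  offset=1 (pos 3, char 'f'): match length 0
  offset=2 (pos 2, char 'd'): match length 2
  offset=3 (pos 1, char 'd'): match length 1
  offset=4 (pos 0, char 'f'): match length 0
Longest match has length 2 at offset 2.
next_char = character at position 4 + 2 = 6 -> 'f'

Best match: offset=2, length=2 (matching 'df' starting at position 2)
LZ77 triple: (2, 2, 'f')


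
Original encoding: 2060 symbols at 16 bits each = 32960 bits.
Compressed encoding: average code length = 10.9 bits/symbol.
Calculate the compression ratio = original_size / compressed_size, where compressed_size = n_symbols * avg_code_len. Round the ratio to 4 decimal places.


original_size = n_symbols * orig_bits = 2060 * 16 = 32960 bits
compressed_size = n_symbols * avg_code_len = 2060 * 10.9 = 22454.0 bits
ratio = original_size / compressed_size = 32960 / 22454.0 = 1.4679

Compression ratio = 1.4679


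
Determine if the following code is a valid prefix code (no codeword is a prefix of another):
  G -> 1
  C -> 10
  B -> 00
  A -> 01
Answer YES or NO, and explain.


Checking each pair (does one codeword prefix another?):
  G='1' vs C='10': prefix -- VIOLATION

NO -- this is NOT a valid prefix code. G (1) is a prefix of C (10).


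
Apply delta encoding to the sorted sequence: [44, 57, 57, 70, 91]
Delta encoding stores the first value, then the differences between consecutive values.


First value: 44
Deltas:
  57 - 44 = 13
  57 - 57 = 0
  70 - 57 = 13
  91 - 70 = 21


Delta encoded: [44, 13, 0, 13, 21]


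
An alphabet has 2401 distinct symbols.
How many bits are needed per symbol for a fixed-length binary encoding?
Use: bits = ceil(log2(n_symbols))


log2(2401) = 11.2294
Bracket: 2^11 = 2048 < 2401 <= 2^12 = 4096
So ceil(log2(2401)) = 12

bits = ceil(log2(2401)) = ceil(11.2294) = 12 bits


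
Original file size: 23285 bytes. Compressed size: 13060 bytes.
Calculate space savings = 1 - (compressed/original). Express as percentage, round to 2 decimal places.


ratio = compressed/original = 13060/23285 = 0.560876
savings = 1 - ratio = 1 - 0.560876 = 0.439124
as a percentage: 0.439124 * 100 = 43.91%

Space savings = 1 - 13060/23285 = 43.91%


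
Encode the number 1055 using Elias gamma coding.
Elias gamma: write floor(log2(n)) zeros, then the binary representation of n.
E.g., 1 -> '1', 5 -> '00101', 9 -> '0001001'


num_bits = floor(log2(1055)) + 1 = 11
leading_zeros = num_bits - 1 = 10
binary(1055) = 10000011111

Elias gamma(1055) = '0000000000' + '10000011111' = 000000000010000011111 (21 bits)


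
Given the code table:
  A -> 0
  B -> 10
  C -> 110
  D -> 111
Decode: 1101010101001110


Decoding:
110 -> C
10 -> B
10 -> B
10 -> B
10 -> B
0 -> A
111 -> D
0 -> A


Result: CBBBBADA


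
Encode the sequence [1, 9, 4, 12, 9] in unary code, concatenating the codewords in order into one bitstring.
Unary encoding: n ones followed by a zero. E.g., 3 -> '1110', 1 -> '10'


Encode each number as n ones followed by a terminating 0:
  1 -> 10 (2 bits)
  9 -> 1111111110 (10 bits)
  4 -> 11110 (5 bits)
  12 -> 1111111111110 (13 bits)
  9 -> 1111111110 (10 bits)
Total length = 2 + 10 + 5 + 13 + 10 = 40 bits.

Unary([1, 9, 4, 12, 9]) = 1011111111101111011111111111101111111110 (40 bits)


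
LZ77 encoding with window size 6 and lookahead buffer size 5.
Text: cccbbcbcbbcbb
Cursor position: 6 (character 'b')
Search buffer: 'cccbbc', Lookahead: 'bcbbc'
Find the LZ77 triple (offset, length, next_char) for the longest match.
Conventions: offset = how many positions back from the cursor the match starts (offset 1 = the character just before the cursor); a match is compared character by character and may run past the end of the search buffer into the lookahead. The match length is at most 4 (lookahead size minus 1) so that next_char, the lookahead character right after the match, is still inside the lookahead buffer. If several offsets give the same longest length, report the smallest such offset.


Try each offset into the search buffer:
  offset=1 (pos 5, char 'c'): match length 0
  offset=2 (pos 4, char 'b'): match length 3
  offset=3 (pos 3, char 'b'): match length 1
  offset=4 (pos 2, char 'c'): match length 0
  offset=5 (pos 1, char 'c'): match length 0
  offset=6 (pos 0, char 'c'): match length 0
Longest match has length 3 at offset 2.
next_char = character at position 6 + 3 = 9 -> 'b'

Best match: offset=2, length=3 (matching 'bcb' starting at position 4)
LZ77 triple: (2, 3, 'b')


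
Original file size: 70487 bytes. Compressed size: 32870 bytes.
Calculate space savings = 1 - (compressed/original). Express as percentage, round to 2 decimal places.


ratio = compressed/original = 32870/70487 = 0.466327
savings = 1 - ratio = 1 - 0.466327 = 0.533673
as a percentage: 0.533673 * 100 = 53.37%

Space savings = 1 - 32870/70487 = 53.37%


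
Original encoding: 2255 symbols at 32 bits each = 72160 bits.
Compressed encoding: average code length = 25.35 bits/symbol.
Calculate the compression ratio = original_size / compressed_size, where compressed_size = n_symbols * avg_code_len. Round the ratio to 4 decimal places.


original_size = n_symbols * orig_bits = 2255 * 32 = 72160 bits
compressed_size = n_symbols * avg_code_len = 2255 * 25.35 = 57164.25 bits
ratio = original_size / compressed_size = 72160 / 57164.25 = 1.2623

Compression ratio = 1.2623


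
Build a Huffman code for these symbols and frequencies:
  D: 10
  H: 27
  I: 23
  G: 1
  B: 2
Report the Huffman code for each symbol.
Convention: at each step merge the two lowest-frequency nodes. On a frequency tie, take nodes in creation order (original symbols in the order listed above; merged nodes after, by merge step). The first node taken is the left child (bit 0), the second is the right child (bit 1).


Huffman tree construction:
Step 1: Merge G(1) + B(2) = 3
Step 2: Merge (G+B)(3) + D(10) = 13
Step 3: Merge ((G+B)+D)(13) + I(23) = 36
Step 4: Merge H(27) + (((G+B)+D)+I)(36) = 63
Read each symbol's code off the tree from the root (left child = 0, right child = 1).

Codes:
  D: 101 (length 3)
  H: 0 (length 1)
  I: 11 (length 2)
  G: 1000 (length 4)
  B: 1001 (length 4)
Average code length: 115/63 = 1.8254 bits/symbol


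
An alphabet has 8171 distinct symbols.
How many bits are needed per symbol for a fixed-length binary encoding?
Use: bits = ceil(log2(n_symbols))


log2(8171) = 12.9963
Bracket: 2^12 = 4096 < 8171 <= 2^13 = 8192
So ceil(log2(8171)) = 13

bits = ceil(log2(8171)) = ceil(12.9963) = 13 bits


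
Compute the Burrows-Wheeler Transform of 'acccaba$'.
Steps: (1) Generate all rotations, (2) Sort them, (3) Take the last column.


Rotations (sorted):
  0: $acccaba -> last char: a
  1: a$acccab -> last char: b
  2: aba$accc -> last char: c
  3: acccaba$ -> last char: $
  4: ba$accca -> last char: a
  5: caba$acc -> last char: c
  6: ccaba$ac -> last char: c
  7: cccaba$a -> last char: a


BWT = abc$acca


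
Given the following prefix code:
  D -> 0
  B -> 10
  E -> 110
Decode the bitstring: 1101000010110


Decoding step by step:
Bits 110 -> E
Bits 10 -> B
Bits 0 -> D
Bits 0 -> D
Bits 0 -> D
Bits 10 -> B
Bits 110 -> E


Decoded message: EBDDDBE


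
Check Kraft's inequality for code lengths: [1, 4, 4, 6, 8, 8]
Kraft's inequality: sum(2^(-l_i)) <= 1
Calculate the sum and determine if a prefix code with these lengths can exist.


Sum = 2^(-1) + 2^(-4) + 2^(-4) + 2^(-6) + 2^(-8) + 2^(-8)
    = 0.5 + 0.0625 + 0.0625 + 0.015625 + 0.00390625 + 0.00390625
    = 166/256 = 0.6484375
Since 0.6484375 <= 1, Kraft's inequality IS satisfied.
A prefix code with these lengths CAN exist.

Kraft sum = 0.6484375. Satisfied.


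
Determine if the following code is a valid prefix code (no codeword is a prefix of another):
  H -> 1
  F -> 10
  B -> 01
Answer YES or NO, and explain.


Checking each pair (does one codeword prefix another?):
  H='1' vs F='10': prefix -- VIOLATION

NO -- this is NOT a valid prefix code. H (1) is a prefix of F (10).


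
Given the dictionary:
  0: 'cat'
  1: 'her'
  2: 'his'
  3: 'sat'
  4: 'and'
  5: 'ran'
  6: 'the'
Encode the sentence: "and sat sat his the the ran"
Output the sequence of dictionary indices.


Look up each word in the dictionary:
  'and' -> 4
  'sat' -> 3
  'sat' -> 3
  'his' -> 2
  'the' -> 6
  'the' -> 6
  'ran' -> 5

Encoded: [4, 3, 3, 2, 6, 6, 5]


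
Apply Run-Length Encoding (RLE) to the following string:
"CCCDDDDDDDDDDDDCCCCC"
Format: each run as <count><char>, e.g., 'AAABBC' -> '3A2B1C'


Scanning runs left to right:
  i=0: run of 'C' x 3 -> '3C'
  i=3: run of 'D' x 12 -> '12D'
  i=15: run of 'C' x 5 -> '5C'

RLE = 3C12D5C


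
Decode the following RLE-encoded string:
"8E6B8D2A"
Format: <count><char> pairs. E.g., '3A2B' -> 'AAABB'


Expanding each <count><char> pair:
  8E -> 'EEEEEEEE'
  6B -> 'BBBBBB'
  8D -> 'DDDDDDDD'
  2A -> 'AA'

Decoded = EEEEEEEEBBBBBBDDDDDDDDAA


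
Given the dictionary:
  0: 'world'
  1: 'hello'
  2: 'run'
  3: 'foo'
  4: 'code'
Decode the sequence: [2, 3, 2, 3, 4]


Look up each index in the dictionary:
  2 -> 'run'
  3 -> 'foo'
  2 -> 'run'
  3 -> 'foo'
  4 -> 'code'

Decoded: "run foo run foo code"


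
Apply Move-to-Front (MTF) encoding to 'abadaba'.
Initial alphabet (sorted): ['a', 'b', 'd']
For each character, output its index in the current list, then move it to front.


MTF encoding:
'a': index 0 in ['a', 'b', 'd'] -> ['a', 'b', 'd']
'b': index 1 in ['a', 'b', 'd'] -> ['b', 'a', 'd']
'a': index 1 in ['b', 'a', 'd'] -> ['a', 'b', 'd']
'd': index 2 in ['a', 'b', 'd'] -> ['d', 'a', 'b']
'a': index 1 in ['d', 'a', 'b'] -> ['a', 'd', 'b']
'b': index 2 in ['a', 'd', 'b'] -> ['b', 'a', 'd']
'a': index 1 in ['b', 'a', 'd'] -> ['a', 'b', 'd']


Output: [0, 1, 1, 2, 1, 2, 1]


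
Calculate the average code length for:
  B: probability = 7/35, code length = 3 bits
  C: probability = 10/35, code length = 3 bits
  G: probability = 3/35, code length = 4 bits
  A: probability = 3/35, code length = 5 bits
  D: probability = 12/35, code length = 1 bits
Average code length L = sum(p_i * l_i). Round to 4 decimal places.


Weighted contributions p_i * l_i:
  B: (7/35) * 3 = 21/35
  C: (10/35) * 3 = 30/35
  G: (3/35) * 4 = 12/35
  A: (3/35) * 5 = 15/35
  D: (12/35) * 1 = 12/35
Sum = (21 + 30 + 12 + 15 + 12)/35 = 90/35

L = 90/35 = 2.5714 bits/symbol


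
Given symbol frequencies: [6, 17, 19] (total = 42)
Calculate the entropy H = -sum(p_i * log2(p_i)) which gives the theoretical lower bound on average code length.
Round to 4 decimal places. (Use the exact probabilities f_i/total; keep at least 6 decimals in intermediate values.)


Per-symbol terms -p_i * log2(p_i) with p_i = f_i/42:
  p = 6/42 = 0.142857: log2(p) = -2.807355, -p*log2(p) = 0.401051
  p = 17/42 = 0.404762: log2(p) = -1.304855, -p*log2(p) = 0.528155
  p = 19/42 = 0.452381: log2(p) = -1.144390, -p*log2(p) = 0.517700
H = 0.401051 + 0.528155 + 0.517700 = 1.446906

H = 1.4469 bits/symbol


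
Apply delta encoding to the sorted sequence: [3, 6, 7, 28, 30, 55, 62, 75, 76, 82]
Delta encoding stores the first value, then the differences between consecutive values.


First value: 3
Deltas:
  6 - 3 = 3
  7 - 6 = 1
  28 - 7 = 21
  30 - 28 = 2
  55 - 30 = 25
  62 - 55 = 7
  75 - 62 = 13
  76 - 75 = 1
  82 - 76 = 6


Delta encoded: [3, 3, 1, 21, 2, 25, 7, 13, 1, 6]


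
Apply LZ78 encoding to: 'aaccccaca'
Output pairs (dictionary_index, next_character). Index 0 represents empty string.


LZ78 encoding steps:
Dictionary: {0: ''}
Step 1: w='' (idx 0), next='a' -> output (0, 'a'), add 'a' as idx 1
Step 2: w='a' (idx 1), next='c' -> output (1, 'c'), add 'ac' as idx 2
Step 3: w='' (idx 0), next='c' -> output (0, 'c'), add 'c' as idx 3
Step 4: w='c' (idx 3), next='c' -> output (3, 'c'), add 'cc' as idx 4
Step 5: w='ac' (idx 2), next='a' -> output (2, 'a'), add 'aca' as idx 5


Encoded: [(0, 'a'), (1, 'c'), (0, 'c'), (3, 'c'), (2, 'a')]


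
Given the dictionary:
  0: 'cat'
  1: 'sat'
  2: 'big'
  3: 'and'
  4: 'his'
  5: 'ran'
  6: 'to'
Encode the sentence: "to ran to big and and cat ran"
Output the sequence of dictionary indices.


Look up each word in the dictionary:
  'to' -> 6
  'ran' -> 5
  'to' -> 6
  'big' -> 2
  'and' -> 3
  'and' -> 3
  'cat' -> 0
  'ran' -> 5

Encoded: [6, 5, 6, 2, 3, 3, 0, 5]


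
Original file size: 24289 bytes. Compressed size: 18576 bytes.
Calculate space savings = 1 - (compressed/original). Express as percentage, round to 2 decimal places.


ratio = compressed/original = 18576/24289 = 0.764791
savings = 1 - ratio = 1 - 0.764791 = 0.235209
as a percentage: 0.235209 * 100 = 23.52%

Space savings = 1 - 18576/24289 = 23.52%
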